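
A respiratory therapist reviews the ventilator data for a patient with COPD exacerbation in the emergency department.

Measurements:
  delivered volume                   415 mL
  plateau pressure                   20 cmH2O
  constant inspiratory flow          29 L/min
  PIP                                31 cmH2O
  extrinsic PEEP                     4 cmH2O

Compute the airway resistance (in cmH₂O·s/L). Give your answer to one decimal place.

Flow: 29 L/min ÷ 60 = 0.4833 L/s.
Raw = (PIP − Pplat) / flow = (31 − 20) / 0.4833 = 11.0 / 0.4833 = 22.76 cmH2O·s/L.

22.8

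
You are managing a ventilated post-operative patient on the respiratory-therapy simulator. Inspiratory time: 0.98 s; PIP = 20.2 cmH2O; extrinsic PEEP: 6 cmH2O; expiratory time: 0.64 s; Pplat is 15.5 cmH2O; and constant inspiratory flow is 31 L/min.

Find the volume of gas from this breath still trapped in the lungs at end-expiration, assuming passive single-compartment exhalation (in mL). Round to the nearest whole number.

Flow: 31 L/min ÷ 60 = 0.5167 L/s.
Vt = flow × Ti = 0.5167 L/s × 0.98 s × 1000 mL/L = 506.37 mL.
R = (PIP − Pplat)/V̇ = (20.2 − 15.5) / 0.5167 = 4.7/0.5167 = 9.096 cmH2O·s/L.
C = Vt/(Pplat − PEEP) = 506.37 / (15.5 − 6) = 506.37/9.5 = 53.302 mL/cmH2O.
τ = R × C = 9.096 × 0.0533 L/cmH2O = 0.4848 s.
Fraction remaining = e^(−Te/τ) = e^(−0.64/0.4848) = 0.2671.
Trapped volume = 506.37 × 0.2671 = 135.25 mL.

135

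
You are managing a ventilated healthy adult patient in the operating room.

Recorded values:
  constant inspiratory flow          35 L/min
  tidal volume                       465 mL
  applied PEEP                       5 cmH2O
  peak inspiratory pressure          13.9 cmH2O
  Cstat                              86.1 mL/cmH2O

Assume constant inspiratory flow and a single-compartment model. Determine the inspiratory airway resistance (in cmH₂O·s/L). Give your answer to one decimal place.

Flow: 35 L/min ÷ 60 = 0.5833 L/s.
Equation of motion (constant flow): PIP = Vt/C + R·V̇ + PEEP.
R·V̇ = PIP − Vt/C − PEEP = 13.9 − 465/86.1 − 5 = 13.9 − 5.401 − 5 = 3.499 cmH2O.
R = 3.499 / 0.5833 = 5.999 cmH2O·s/L.

6.0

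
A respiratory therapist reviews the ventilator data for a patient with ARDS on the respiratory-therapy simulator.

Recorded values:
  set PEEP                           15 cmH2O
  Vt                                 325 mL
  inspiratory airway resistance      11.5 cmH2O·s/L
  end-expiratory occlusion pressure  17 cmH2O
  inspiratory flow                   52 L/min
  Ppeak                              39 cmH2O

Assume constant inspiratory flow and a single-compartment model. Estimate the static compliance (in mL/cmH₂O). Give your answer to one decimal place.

27.0

Flow: 52 L/min ÷ 60 = 0.8667 L/s.
Total PEEP = 17 cmH2O (set 15 + intrinsic 2); this is the baseline alveolar pressure.
Equation of motion (constant flow): PIP = Vt/C + R·V̇ + PEEP.
Vt/C = PIP − R·V̇ − PEEP = 39 − 11.5×0.8667 − 17 = 39 − 9.967 − 17 = 12.033 cmH2O.
C = Vt / 12.033 = 325 / 12.033 = 27.009 mL/cmH2O.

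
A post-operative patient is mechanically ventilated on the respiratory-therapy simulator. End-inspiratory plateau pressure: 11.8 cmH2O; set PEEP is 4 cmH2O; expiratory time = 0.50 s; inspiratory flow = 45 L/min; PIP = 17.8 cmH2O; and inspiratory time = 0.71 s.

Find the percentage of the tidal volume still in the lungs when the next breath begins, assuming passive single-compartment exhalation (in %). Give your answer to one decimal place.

Flow: 45 L/min ÷ 60 = 0.75 L/s.
Vt = flow × Ti = 0.75 L/s × 0.71 s × 1000 mL/L = 532.5 mL.
R = (PIP − Pplat)/V̇ = (17.8 − 11.8) / 0.75 = 6.0/0.75 = 8.0 cmH2O·s/L.
C = Vt/(Pplat − PEEP) = 532.5 / (11.8 − 4) = 532.5/7.8 = 68.269 mL/cmH2O.
τ = R × C = 8.0 × 0.06827 L/cmH2O = 0.5462 s.
Fraction remaining at end-expiration = e^(−Te/τ) = e^(−0.50/0.5462) = 0.4004 → 40.04%.

40.0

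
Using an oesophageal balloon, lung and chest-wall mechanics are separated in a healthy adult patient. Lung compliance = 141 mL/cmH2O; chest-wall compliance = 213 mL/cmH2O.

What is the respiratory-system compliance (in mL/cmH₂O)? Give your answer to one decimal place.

Lung and chest wall are elastances in series: 1/Crs = 1/CL + 1/Ccw.
1/Crs = 1/141 + 1/213 = 0.01179.
Crs = 84.818 mL/cmH2O.

84.8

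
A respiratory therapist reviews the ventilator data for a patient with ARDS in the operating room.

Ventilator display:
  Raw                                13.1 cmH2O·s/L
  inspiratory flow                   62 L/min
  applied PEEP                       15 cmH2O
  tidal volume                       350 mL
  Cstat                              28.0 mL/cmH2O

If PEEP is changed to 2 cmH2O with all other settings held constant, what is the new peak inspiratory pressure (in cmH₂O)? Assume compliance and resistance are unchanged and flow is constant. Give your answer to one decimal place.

28.0

Flow: 62 L/min ÷ 60 = 1.0333 L/s.
PIP = Vt/C + R·V̇ + PEEP (constant-flow equation of motion).
Only the baseline term changes: ΔPIP = ΔPEEP = 2 − 15 = -13.0 cmH2O.
Original PIP = 350/28.0 + 13.1×1.0333 + 15 = 41.036 cmH2O; new PIP = 41.036 + (-13.0) = 28.036 cmH2O.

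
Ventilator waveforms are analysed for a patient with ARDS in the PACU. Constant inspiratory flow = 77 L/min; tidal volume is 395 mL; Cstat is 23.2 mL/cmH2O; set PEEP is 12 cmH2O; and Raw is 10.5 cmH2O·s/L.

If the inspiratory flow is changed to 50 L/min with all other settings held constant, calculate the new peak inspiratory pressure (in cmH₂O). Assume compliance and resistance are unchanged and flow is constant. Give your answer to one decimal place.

Flow: 77 L/min ÷ 60 = 1.2833 L/s.
New flow: 50 L/min ÷ 60 = 0.8333 L/s.
PIP = Vt/C + R·V̇ + PEEP (constant-flow equation of motion).
Only the resistive term changes: ΔPIP = R × ΔV̇ = 10.5 × (0.8333 − 1.2833) = 10.5 × -0.45 = -4.725 cmH2O.
Original PIP = 395/23.2 + 10.5×1.2833 + 12 = 42.501 cmH2O; new PIP = 42.501 + (-4.725) = 37.776 cmH2O.

37.8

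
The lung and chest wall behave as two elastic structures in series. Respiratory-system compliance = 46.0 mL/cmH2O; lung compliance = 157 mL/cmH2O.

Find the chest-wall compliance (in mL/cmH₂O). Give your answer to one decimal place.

1/Ccw = 1/Crs − 1/CL.
1/Ccw = 1/46.0 − 1/157 = 0.01537.
Ccw = 65.062 mL/cmH2O.

65.1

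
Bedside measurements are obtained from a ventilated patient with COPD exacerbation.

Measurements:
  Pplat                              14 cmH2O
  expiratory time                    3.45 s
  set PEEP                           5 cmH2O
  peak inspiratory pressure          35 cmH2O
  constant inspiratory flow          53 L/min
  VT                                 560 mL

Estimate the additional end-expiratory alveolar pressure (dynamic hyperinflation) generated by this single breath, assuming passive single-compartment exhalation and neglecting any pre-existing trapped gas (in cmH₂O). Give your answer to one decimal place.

Flow: 53 L/min ÷ 60 = 0.8833 L/s.
R = (PIP − Pplat)/V̇ = (35 − 14) / 0.8833 = 21.0/0.8833 = 23.774 cmH2O·s/L.
C = Vt/(Pplat − PEEP) = 560.0 / (14 − 5) = 560.0/9.0 = 62.222 mL/cmH2O.
τ = R × C = 23.774 × 0.06222 L/cmH2O = 1.479 s.
Fraction remaining = e^(−Te/τ) = e^(−3.45/1.479) = 0.09704; trapped volume = 560.0 × 0.09704 = 54.342 mL.
Additional alveolar pressure from trapping ≈ V_trapped / C = 54.342 / 62.222 = 0.8734 cmH2O.

0.9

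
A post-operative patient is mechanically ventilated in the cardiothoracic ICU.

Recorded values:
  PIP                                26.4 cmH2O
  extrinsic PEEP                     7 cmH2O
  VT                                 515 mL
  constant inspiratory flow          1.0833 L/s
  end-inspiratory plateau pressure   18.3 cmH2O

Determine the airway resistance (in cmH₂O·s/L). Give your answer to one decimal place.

Raw = (PIP − Pplat) / flow = (26.4 − 18.3) / 1.0833 = 8.1 / 1.0833 = 7.477 cmH2O·s/L.

7.5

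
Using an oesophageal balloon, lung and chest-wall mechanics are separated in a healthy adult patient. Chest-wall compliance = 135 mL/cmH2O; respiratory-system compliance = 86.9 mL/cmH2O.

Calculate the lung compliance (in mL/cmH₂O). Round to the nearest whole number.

1/CL = 1/Crs − 1/Ccw.
1/CL = 1/86.9 − 1/135 = 0.0041.
CL = 243.9 mL/cmH2O.

244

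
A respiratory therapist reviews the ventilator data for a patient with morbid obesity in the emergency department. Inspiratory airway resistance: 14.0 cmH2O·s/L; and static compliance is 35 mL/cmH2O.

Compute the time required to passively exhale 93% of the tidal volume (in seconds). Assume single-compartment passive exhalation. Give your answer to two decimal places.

1.30

τ = R × C = 14.0 × 35 mL/cmH2O = 14.0 × 0.035 L/cmH2O = 0.49 s.
Exhaled fraction f = 1 − e^(−t/τ) → t = −τ·ln(1 − f) = −0.49·ln(0.07) = 1.303 s.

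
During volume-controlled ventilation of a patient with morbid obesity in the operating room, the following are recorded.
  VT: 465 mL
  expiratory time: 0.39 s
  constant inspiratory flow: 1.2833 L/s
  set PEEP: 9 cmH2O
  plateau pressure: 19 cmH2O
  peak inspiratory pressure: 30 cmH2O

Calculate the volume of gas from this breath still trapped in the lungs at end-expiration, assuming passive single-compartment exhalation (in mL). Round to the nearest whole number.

175

R = (PIP − Pplat)/V̇ = (30 − 19) / 1.2833 = 11.0/1.2833 = 8.572 cmH2O·s/L.
C = Vt/(Pplat − PEEP) = 465.0 / (19 − 9) = 465.0/10.0 = 46.5 mL/cmH2O.
τ = R × C = 8.572 × 0.0465 L/cmH2O = 0.3986 s.
Fraction remaining = e^(−Te/τ) = e^(−0.39/0.3986) = 0.3759.
Trapped volume = 465.0 × 0.3759 = 174.79 mL.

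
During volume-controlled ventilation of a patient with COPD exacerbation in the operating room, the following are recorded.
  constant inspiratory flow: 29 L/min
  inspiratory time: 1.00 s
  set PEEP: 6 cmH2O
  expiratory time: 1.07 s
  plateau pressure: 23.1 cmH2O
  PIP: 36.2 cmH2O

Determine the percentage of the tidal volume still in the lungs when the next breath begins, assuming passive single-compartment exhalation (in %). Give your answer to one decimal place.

24.7

Flow: 29 L/min ÷ 60 = 0.4833 L/s.
Vt = flow × Ti = 0.4833 L/s × 1.00 s × 1000 mL/L = 483.3 mL.
R = (PIP − Pplat)/V̇ = (36.2 − 23.1) / 0.4833 = 13.1/0.4833 = 27.105 cmH2O·s/L.
C = Vt/(Pplat − PEEP) = 483.3 / (23.1 − 6) = 483.3/17.1 = 28.263 mL/cmH2O.
τ = R × C = 27.105 × 0.02826 L/cmH2O = 0.766 s.
Fraction remaining at end-expiration = e^(−Te/τ) = e^(−1.07/0.766) = 0.2474 → 24.74%.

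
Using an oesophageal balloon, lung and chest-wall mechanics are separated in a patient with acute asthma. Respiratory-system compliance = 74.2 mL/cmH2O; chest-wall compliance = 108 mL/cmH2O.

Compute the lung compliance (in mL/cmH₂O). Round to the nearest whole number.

1/CL = 1/Crs − 1/Ccw.
1/CL = 1/74.2 − 1/108 = 0.004218.
CL = 237.08 mL/cmH2O.

237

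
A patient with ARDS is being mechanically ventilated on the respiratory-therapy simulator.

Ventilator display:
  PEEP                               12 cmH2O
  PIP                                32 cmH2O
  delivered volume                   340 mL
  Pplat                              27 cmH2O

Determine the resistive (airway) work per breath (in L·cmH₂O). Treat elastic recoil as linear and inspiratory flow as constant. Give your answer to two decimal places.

1.70

With constant inspiratory flow the resistive pressure is constant at PIP − Pplat = 32 − 27 = 5.0 cmH2O, so resistive work = 5.0 × 0.340 = 1.7 L·cmH2O.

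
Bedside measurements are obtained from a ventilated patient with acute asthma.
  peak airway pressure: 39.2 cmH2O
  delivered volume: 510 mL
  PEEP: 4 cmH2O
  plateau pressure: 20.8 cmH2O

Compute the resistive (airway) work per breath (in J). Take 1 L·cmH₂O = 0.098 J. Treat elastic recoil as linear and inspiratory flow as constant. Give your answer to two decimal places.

With constant inspiratory flow the resistive pressure is constant at PIP − Pplat = 39.2 − 20.8 = 18.4 cmH2O, so resistive work = 18.4 × 0.510 = 9.384 L·cmH2O.
× 0.098 J/(L·cmH2O) → 0.9196 J.

0.92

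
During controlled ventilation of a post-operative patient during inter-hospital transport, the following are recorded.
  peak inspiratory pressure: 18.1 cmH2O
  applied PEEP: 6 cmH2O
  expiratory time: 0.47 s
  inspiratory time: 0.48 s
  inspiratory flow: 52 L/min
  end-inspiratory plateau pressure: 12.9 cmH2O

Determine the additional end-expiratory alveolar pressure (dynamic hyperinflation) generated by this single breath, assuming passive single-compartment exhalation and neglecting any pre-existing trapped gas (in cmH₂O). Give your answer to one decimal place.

Flow: 52 L/min ÷ 60 = 0.8667 L/s.
Vt = flow × Ti = 0.8667 L/s × 0.48 s × 1000 mL/L = 416.02 mL.
R = (PIP − Pplat)/V̇ = (18.1 − 12.9) / 0.8667 = 5.2/0.8667 = 6.0 cmH2O·s/L.
C = Vt/(Pplat − PEEP) = 416.02 / (12.9 − 6) = 416.02/6.9 = 60.293 mL/cmH2O.
τ = R × C = 6.0 × 0.06029 L/cmH2O = 0.3617 s.
Fraction remaining = e^(−Te/τ) = e^(−0.47/0.3617) = 0.2727; trapped volume = 416.02 × 0.2727 = 113.45 mL.
Additional alveolar pressure from trapping ≈ V_trapped / C = 113.45 / 60.293 = 1.882 cmH2O.

1.9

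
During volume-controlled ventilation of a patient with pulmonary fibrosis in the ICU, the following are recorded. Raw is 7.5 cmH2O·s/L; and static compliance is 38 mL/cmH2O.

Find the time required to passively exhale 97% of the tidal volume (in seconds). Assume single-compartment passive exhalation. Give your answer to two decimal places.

1.00

τ = R × C = 7.5 × 38 mL/cmH2O = 7.5 × 0.038 L/cmH2O = 0.285 s.
Exhaled fraction f = 1 − e^(−t/τ) → t = −τ·ln(1 − f) = −0.285·ln(0.03) = 0.9994 s.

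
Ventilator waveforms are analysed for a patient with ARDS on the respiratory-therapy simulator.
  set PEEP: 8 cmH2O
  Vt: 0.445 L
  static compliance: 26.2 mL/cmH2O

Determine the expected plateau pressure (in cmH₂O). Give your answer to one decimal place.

Pplat = PEEP + Vt / Cstat = 8 + 445 / 26.2 = 8 + 16.985 = 24.985 cmH2O.

25.0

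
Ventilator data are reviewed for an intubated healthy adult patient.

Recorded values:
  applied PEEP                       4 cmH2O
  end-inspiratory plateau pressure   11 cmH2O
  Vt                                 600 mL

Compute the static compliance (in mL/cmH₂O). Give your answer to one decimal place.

Cstat = Vt / (Pplat − PEEP) = 600 / (11 − 4) = 600 / 7.0 = 85.714 mL/cmH2O.

85.7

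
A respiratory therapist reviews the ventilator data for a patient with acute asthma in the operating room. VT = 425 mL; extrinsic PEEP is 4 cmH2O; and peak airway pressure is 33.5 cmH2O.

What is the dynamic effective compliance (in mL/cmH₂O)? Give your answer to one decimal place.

14.4

Dynamic compliance = Vt / (PIP − PEEP) = 425 / (33.5 − 4) = 425 / 29.5 = 14.407 mL/cmH2O.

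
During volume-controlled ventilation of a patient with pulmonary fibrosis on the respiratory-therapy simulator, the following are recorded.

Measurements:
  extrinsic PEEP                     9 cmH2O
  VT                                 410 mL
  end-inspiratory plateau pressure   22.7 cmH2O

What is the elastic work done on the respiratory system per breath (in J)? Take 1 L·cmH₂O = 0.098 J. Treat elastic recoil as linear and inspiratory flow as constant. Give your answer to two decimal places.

Elastic work ≈ ½ × (Pplat − PEEP) × Vt = 0.5 × (22.7 − 9) × 0.410 L = 0.5 × 13.7 × 0.410 = 2.809 L·cmH2O.
× 0.098 J/(L·cmH2O) → 0.2753 J.

0.28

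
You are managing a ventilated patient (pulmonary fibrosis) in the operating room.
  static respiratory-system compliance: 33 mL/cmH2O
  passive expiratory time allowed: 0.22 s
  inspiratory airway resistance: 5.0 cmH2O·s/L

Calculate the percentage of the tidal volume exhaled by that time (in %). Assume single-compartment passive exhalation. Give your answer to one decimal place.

τ = R × C = 5.0 × 33 mL/cmH2O = 5.0 × 0.033 L/cmH2O = 0.165 s.
Passive exhalation: V(t)/V₀ = e^(−t/τ) = e^(−0.22/0.165) = 0.2636.
Fraction exhaled = 1 − 0.2636 = 0.7364 → 73.64%.

73.6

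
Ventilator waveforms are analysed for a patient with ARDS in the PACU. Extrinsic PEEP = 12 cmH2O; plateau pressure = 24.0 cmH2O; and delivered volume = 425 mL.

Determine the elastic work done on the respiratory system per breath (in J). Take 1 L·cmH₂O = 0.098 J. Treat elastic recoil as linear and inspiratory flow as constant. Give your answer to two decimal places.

Elastic work ≈ ½ × (Pplat − PEEP) × Vt = 0.5 × (24.0 − 12) × 0.425 L = 0.5 × 12.0 × 0.425 = 2.55 L·cmH2O.
× 0.098 J/(L·cmH2O) → 0.2499 J.

0.25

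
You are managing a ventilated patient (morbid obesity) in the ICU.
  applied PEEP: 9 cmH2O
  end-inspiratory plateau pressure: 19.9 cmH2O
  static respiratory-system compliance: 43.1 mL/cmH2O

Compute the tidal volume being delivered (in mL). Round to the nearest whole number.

470

Vt = Cstat × (Pplat − PEEP) = 43.1 × (19.9 − 9) = 43.1 × 10.9 = 469.79 mL.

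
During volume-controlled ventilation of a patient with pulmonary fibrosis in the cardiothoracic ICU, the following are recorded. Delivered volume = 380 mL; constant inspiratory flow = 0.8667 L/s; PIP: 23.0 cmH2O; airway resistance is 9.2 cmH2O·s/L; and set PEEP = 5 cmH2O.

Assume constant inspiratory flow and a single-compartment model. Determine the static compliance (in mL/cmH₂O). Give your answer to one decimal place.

37.9

Equation of motion (constant flow): PIP = Vt/C + R·V̇ + PEEP.
Vt/C = PIP − R·V̇ − PEEP = 23.0 − 9.2×0.8667 − 5 = 23.0 − 7.974 − 5 = 10.026 cmH2O.
C = Vt / 10.026 = 380 / 10.026 = 37.901 mL/cmH2O.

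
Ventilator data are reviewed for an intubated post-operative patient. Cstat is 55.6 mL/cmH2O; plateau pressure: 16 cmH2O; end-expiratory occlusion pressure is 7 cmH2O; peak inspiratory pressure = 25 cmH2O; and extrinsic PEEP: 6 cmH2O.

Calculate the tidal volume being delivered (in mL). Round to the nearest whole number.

500

End-expiratory occlusion gives total PEEP = 7 cmH2O (intrinsic PEEP = 7 − 6 = 1). Use total PEEP for the elastic gradient.
Vt = Cstat × (Pplat − PEEPtotal) = 55.6 × (16 − 7) = 55.6 × 9.0 = 500.4 mL.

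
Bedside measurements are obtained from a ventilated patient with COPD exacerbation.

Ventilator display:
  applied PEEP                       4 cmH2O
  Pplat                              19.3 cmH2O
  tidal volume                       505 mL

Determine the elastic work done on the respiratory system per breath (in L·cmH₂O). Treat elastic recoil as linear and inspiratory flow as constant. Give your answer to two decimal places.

Elastic work ≈ ½ × (Pplat − PEEP) × Vt = 0.5 × (19.3 − 4) × 0.505 L = 0.5 × 15.3 × 0.505 = 3.863 L·cmH2O.

3.86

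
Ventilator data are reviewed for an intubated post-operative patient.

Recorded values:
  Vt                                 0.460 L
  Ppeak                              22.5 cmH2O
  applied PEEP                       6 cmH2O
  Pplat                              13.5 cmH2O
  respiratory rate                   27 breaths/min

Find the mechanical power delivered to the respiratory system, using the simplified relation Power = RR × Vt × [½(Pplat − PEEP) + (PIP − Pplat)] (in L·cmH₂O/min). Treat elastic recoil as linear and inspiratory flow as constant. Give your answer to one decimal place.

Per-breath work = Vt × [½(Pplat−PEEP) + (PIP−Pplat)] = 0.460 × [0.5×7.5 + 9.0] = 0.460 × 12.75 = 5.865 L·cmH2O.
Power = 27 × 5.865 = 158.36 L·cmH2O/min.

158.4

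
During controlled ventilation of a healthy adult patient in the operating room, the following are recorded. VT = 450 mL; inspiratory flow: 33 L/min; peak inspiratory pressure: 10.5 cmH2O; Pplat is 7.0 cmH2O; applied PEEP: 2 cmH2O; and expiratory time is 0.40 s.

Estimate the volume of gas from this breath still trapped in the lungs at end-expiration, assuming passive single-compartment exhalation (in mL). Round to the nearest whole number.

224

Flow: 33 L/min ÷ 60 = 0.55 L/s.
R = (PIP − Pplat)/V̇ = (10.5 − 7.0) / 0.55 = 3.5/0.55 = 6.364 cmH2O·s/L.
C = Vt/(Pplat − PEEP) = 450.0 / (7.0 − 2) = 450.0/5.0 = 90.0 mL/cmH2O.
τ = R × C = 6.364 × 0.09 L/cmH2O = 0.5728 s.
Fraction remaining = e^(−Te/τ) = e^(−0.40/0.5728) = 0.4974.
Trapped volume = 450.0 × 0.4974 = 223.83 mL.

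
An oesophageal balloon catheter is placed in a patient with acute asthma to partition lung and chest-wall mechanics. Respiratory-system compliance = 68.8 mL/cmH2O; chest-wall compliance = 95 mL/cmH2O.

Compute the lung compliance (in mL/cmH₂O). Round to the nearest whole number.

249

1/CL = 1/Crs − 1/Ccw.
1/CL = 1/68.8 − 1/95 = 0.004009.
CL = 249.44 mL/cmH2O.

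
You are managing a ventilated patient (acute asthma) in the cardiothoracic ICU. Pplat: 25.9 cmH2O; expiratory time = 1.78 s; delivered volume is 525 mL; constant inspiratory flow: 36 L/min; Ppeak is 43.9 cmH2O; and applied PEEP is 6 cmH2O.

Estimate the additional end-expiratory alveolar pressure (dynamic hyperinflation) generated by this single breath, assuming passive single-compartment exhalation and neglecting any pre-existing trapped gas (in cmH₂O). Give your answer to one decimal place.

2.1

Flow: 36 L/min ÷ 60 = 0.6 L/s.
R = (PIP − Pplat)/V̇ = (43.9 − 25.9) / 0.6 = 18.0/0.6 = 30.0 cmH2O·s/L.
C = Vt/(Pplat − PEEP) = 525.0 / (25.9 − 6) = 525.0/19.9 = 26.382 mL/cmH2O.
τ = R × C = 30.0 × 0.02638 L/cmH2O = 0.7914 s.
Fraction remaining = e^(−Te/τ) = e^(−1.78/0.7914) = 0.1055; trapped volume = 525.0 × 0.1055 = 55.388 mL.
Additional alveolar pressure from trapping ≈ V_trapped / C = 55.388 / 26.382 = 2.099 cmH2O.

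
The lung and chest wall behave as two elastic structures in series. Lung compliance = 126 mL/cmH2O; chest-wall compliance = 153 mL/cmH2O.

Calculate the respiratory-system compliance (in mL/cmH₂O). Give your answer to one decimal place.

Lung and chest wall are elastances in series: 1/Crs = 1/CL + 1/Ccw.
1/Crs = 1/126 + 1/153 = 0.01447.
Crs = 69.109 mL/cmH2O.

69.1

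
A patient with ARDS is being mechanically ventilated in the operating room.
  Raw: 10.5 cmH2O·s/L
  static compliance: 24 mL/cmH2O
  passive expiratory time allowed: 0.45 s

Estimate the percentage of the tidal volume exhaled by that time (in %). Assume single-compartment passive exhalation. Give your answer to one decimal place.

τ = R × C = 10.5 × 24 mL/cmH2O = 10.5 × 0.024 L/cmH2O = 0.252 s.
Passive exhalation: V(t)/V₀ = e^(−t/τ) = e^(−0.45/0.252) = 0.1677.
Fraction exhaled = 1 − 0.1677 = 0.8323 → 83.23%.

83.2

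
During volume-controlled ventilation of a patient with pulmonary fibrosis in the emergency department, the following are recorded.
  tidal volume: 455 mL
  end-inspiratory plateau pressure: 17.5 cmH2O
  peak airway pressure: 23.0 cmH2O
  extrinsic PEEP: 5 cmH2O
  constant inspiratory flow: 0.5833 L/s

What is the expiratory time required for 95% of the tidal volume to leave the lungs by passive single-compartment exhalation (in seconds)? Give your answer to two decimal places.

R = (PIP − Pplat)/V̇ = (23.0 − 17.5) / 0.5833 = 5.5/0.5833 = 9.429 cmH2O·s/L.
C = Vt/(Pplat − PEEP) = 455.0 / (17.5 − 5) = 455.0/12.5 = 36.4 mL/cmH2O.
τ = R × C = 9.429 × 0.0364 L/cmH2O = 0.3432 s.
t = −τ·ln(1 − 0.95) = −0.3432·ln(0.05) = 1.028 s.

1.03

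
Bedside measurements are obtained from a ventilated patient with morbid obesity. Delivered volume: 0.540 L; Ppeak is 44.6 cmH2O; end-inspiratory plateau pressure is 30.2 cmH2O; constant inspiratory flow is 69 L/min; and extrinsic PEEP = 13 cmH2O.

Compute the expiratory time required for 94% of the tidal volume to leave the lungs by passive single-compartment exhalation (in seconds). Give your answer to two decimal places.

Flow: 69 L/min ÷ 60 = 1.15 L/s.
R = (PIP − Pplat)/V̇ = (44.6 − 30.2) / 1.15 = 14.4/1.15 = 12.522 cmH2O·s/L.
C = Vt/(Pplat − PEEP) = 540.0 / (30.2 − 13) = 540.0/17.2 = 31.395 mL/cmH2O.
τ = R × C = 12.522 × 0.0314 L/cmH2O = 0.3932 s.
t = −τ·ln(1 − 0.94) = −0.3932·ln(0.06) = 1.106 s.

1.11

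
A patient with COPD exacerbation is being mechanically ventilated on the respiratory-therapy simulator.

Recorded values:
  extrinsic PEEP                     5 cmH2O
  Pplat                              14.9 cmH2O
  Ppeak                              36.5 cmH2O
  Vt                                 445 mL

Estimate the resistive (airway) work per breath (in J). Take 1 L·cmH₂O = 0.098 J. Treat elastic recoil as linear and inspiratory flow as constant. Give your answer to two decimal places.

0.94

With constant inspiratory flow the resistive pressure is constant at PIP − Pplat = 36.5 − 14.9 = 21.6 cmH2O, so resistive work = 21.6 × 0.445 = 9.612 L·cmH2O.
× 0.098 J/(L·cmH2O) → 0.942 J.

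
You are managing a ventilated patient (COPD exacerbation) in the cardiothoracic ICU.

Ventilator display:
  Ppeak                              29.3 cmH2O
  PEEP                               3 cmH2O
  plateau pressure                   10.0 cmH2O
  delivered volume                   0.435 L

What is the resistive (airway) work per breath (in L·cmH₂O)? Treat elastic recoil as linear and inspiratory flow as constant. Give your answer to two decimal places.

8.40

With constant inspiratory flow the resistive pressure is constant at PIP − Pplat = 29.3 − 10.0 = 19.3 cmH2O, so resistive work = 19.3 × 0.435 = 8.396 L·cmH2O.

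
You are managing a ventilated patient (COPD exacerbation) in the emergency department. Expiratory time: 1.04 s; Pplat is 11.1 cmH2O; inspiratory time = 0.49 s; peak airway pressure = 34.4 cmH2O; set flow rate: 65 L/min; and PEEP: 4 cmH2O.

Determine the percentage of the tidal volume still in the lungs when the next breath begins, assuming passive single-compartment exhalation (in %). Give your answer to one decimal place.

52.4

Flow: 65 L/min ÷ 60 = 1.0833 L/s.
Vt = flow × Ti = 1.0833 L/s × 0.49 s × 1000 mL/L = 530.82 mL.
R = (PIP − Pplat)/V̇ = (34.4 − 11.1) / 1.0833 = 23.3/1.0833 = 21.508 cmH2O·s/L.
C = Vt/(Pplat − PEEP) = 530.82 / (11.1 − 4) = 530.82/7.1 = 74.763 mL/cmH2O.
τ = R × C = 21.508 × 0.07476 L/cmH2O = 1.608 s.
Fraction remaining at end-expiration = e^(−Te/τ) = e^(−1.04/1.608) = 0.5237 → 52.37%.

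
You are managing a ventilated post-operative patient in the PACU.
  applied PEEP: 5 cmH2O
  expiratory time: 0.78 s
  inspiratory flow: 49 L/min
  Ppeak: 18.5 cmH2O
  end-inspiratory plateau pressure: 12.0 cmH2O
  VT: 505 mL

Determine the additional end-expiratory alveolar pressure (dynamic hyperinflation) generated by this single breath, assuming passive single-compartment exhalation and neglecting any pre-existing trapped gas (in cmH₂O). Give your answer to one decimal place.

Flow: 49 L/min ÷ 60 = 0.8167 L/s.
R = (PIP − Pplat)/V̇ = (18.5 − 12.0) / 0.8167 = 6.5/0.8167 = 7.959 cmH2O·s/L.
C = Vt/(Pplat − PEEP) = 505.0 / (12.0 − 5) = 505.0/7.0 = 72.143 mL/cmH2O.
τ = R × C = 7.959 × 0.07214 L/cmH2O = 0.5742 s.
Fraction remaining = e^(−Te/τ) = e^(−0.78/0.5742) = 0.2571; trapped volume = 505.0 × 0.2571 = 129.84 mL.
Additional alveolar pressure from trapping ≈ V_trapped / C = 129.84 / 72.143 = 1.8 cmH2O.

1.8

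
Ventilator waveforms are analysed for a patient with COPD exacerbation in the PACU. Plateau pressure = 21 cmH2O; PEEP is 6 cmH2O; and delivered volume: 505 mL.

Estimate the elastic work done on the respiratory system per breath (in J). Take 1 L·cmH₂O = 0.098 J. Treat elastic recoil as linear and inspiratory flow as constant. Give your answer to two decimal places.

0.37

Elastic work ≈ ½ × (Pplat − PEEP) × Vt = 0.5 × (21 − 6) × 0.505 L = 0.5 × 15.0 × 0.505 = 3.788 L·cmH2O.
× 0.098 J/(L·cmH2O) → 0.3712 J.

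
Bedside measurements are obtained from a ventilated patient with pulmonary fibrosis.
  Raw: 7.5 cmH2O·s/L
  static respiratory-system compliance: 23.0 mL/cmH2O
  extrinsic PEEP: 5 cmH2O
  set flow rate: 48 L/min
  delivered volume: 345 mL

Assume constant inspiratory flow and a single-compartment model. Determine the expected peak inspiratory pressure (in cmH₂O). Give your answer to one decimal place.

26.0

Flow: 48 L/min ÷ 60 = 0.8 L/s.
Equation of motion (constant flow): PIP = Vt/C + R·V̇ + PEEP.
PIP = 345/23.0 + 7.5×0.8 + 5 = 15.0 + 6.0 + 5 = 26.0 cmH2O.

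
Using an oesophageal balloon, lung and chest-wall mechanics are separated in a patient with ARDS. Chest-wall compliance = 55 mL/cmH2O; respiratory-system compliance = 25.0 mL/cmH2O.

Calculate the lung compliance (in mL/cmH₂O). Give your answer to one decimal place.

1/CL = 1/Crs − 1/Ccw.
1/CL = 1/25.0 − 1/55 = 0.02182.
CL = 45.83 mL/cmH2O.

45.8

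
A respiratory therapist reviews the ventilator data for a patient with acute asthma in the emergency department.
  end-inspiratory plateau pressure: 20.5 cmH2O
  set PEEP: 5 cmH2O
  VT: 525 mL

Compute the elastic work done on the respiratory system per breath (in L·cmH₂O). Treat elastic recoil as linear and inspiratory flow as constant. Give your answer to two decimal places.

4.07

Elastic work ≈ ½ × (Pplat − PEEP) × Vt = 0.5 × (20.5 − 5) × 0.525 L = 0.5 × 15.5 × 0.525 = 4.069 L·cmH2O.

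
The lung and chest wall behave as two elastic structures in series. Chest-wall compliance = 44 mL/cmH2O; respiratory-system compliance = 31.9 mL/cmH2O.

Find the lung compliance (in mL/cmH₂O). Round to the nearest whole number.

1/CL = 1/Crs − 1/Ccw.
1/CL = 1/31.9 − 1/44 = 0.008621.
CL = 116.0 mL/cmH2O.

116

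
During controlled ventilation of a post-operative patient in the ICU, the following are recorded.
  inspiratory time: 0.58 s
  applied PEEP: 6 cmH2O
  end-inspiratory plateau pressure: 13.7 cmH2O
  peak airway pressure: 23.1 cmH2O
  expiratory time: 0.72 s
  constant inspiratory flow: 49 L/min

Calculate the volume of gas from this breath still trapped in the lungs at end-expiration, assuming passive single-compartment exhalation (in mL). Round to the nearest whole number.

171

Flow: 49 L/min ÷ 60 = 0.8167 L/s.
Vt = flow × Ti = 0.8167 L/s × 0.58 s × 1000 mL/L = 473.69 mL.
R = (PIP − Pplat)/V̇ = (23.1 − 13.7) / 0.8167 = 9.4/0.8167 = 11.51 cmH2O·s/L.
C = Vt/(Pplat − PEEP) = 473.69 / (13.7 − 6) = 473.69/7.7 = 61.518 mL/cmH2O.
τ = R × C = 11.51 × 0.06152 L/cmH2O = 0.7081 s.
Fraction remaining = e^(−Te/τ) = e^(−0.72/0.7081) = 0.3617.
Trapped volume = 473.69 × 0.3617 = 171.33 mL.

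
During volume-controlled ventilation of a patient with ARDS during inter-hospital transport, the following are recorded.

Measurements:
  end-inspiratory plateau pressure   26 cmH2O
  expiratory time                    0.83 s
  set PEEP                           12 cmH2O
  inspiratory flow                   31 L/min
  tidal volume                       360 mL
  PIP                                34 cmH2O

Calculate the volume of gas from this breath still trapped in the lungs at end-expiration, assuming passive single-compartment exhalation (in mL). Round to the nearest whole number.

45

Flow: 31 L/min ÷ 60 = 0.5167 L/s.
R = (PIP − Pplat)/V̇ = (34 − 26) / 0.5167 = 8.0/0.5167 = 15.483 cmH2O·s/L.
C = Vt/(Pplat − PEEP) = 360.0 / (26 − 12) = 360.0/14.0 = 25.714 mL/cmH2O.
τ = R × C = 15.483 × 0.02571 L/cmH2O = 0.3981 s.
Fraction remaining = e^(−Te/τ) = e^(−0.83/0.3981) = 0.1243.
Trapped volume = 360.0 × 0.1243 = 44.748 mL.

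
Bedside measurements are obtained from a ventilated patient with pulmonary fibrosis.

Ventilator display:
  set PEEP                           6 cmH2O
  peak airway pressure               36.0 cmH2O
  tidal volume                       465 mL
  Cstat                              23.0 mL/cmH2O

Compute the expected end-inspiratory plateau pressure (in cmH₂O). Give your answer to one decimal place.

26.2

Pplat = PEEP + Vt / Cstat = 6 + 465 / 23.0 = 6 + 20.217 = 26.217 cmH2O.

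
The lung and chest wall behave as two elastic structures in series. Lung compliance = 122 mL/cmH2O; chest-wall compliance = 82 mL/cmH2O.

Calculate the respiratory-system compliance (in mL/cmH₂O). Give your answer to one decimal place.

Lung and chest wall are elastances in series: 1/Crs = 1/CL + 1/Ccw.
1/Crs = 1/122 + 1/82 = 0.02039.
Crs = 49.044 mL/cmH2O.

49.0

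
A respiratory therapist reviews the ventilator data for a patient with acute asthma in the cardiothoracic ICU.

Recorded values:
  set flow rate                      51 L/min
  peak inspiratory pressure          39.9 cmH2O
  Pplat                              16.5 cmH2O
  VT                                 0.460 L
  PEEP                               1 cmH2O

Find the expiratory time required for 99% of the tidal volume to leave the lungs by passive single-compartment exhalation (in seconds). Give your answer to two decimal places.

Flow: 51 L/min ÷ 60 = 0.85 L/s.
R = (PIP − Pplat)/V̇ = (39.9 − 16.5) / 0.85 = 23.4/0.85 = 27.529 cmH2O·s/L.
C = Vt/(Pplat − PEEP) = 460.0 / (16.5 − 1) = 460.0/15.5 = 29.677 mL/cmH2O.
τ = R × C = 27.529 × 0.02968 L/cmH2O = 0.8171 s.
t = −τ·ln(1 − 0.99) = −0.8171·ln(0.01) = 3.763 s.

3.76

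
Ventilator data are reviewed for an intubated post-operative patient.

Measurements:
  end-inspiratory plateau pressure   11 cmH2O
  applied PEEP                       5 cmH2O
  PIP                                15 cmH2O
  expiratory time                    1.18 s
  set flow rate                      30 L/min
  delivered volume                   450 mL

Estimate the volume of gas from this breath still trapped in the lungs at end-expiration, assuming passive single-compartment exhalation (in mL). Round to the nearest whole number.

Flow: 30 L/min ÷ 60 = 0.5 L/s.
R = (PIP − Pplat)/V̇ = (15 − 11) / 0.5 = 4.0/0.5 = 8.0 cmH2O·s/L.
C = Vt/(Pplat − PEEP) = 450.0 / (11 − 5) = 450.0/6.0 = 75.0 mL/cmH2O.
τ = R × C = 8.0 × 0.075 L/cmH2O = 0.6 s.
Fraction remaining = e^(−Te/τ) = e^(−1.18/0.6) = 0.1399.
Trapped volume = 450.0 × 0.1399 = 62.955 mL.

63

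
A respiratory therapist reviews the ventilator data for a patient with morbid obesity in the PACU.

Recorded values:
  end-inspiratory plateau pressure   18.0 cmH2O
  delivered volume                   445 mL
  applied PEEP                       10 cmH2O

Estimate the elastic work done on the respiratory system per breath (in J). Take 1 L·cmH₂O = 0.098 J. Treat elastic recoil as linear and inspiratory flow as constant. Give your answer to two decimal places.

Elastic work ≈ ½ × (Pplat − PEEP) × Vt = 0.5 × (18.0 − 10) × 0.445 L = 0.5 × 8.0 × 0.445 = 1.78 L·cmH2O.
× 0.098 J/(L·cmH2O) → 0.1744 J.

0.17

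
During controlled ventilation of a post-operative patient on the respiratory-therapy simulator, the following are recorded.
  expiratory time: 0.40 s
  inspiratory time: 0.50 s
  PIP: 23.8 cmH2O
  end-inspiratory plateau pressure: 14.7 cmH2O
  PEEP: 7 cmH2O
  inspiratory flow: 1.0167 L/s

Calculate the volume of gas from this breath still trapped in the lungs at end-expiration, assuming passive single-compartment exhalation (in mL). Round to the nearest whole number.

258

Vt = flow × Ti = 1.0167 L/s × 0.50 s × 1000 mL/L = 508.35 mL.
R = (PIP − Pplat)/V̇ = (23.8 − 14.7) / 1.0167 = 9.1/1.0167 = 8.951 cmH2O·s/L.
C = Vt/(Pplat − PEEP) = 508.35 / (14.7 − 7) = 508.35/7.7 = 66.019 mL/cmH2O.
τ = R × C = 8.951 × 0.06602 L/cmH2O = 0.5909 s.
Fraction remaining = e^(−Te/τ) = e^(−0.40/0.5909) = 0.5082.
Trapped volume = 508.35 × 0.5082 = 258.34 mL.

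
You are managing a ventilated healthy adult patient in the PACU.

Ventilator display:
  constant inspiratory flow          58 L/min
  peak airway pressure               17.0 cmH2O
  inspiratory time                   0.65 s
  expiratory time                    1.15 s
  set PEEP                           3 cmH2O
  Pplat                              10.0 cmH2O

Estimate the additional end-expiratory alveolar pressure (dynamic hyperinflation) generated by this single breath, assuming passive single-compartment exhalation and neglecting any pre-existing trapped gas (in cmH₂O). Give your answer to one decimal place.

1.2

Flow: 58 L/min ÷ 60 = 0.9667 L/s.
Vt = flow × Ti = 0.9667 L/s × 0.65 s × 1000 mL/L = 628.36 mL.
R = (PIP − Pplat)/V̇ = (17.0 − 10.0) / 0.9667 = 7.0/0.9667 = 7.241 cmH2O·s/L.
C = Vt/(Pplat − PEEP) = 628.36 / (10.0 − 3) = 628.36/7.0 = 89.766 mL/cmH2O.
τ = R × C = 7.241 × 0.08977 L/cmH2O = 0.65 s.
Fraction remaining = e^(−Te/τ) = e^(−1.15/0.65) = 0.1705; trapped volume = 628.36 × 0.1705 = 107.14 mL.
Additional alveolar pressure from trapping ≈ V_trapped / C = 107.14 / 89.766 = 1.194 cmH2O.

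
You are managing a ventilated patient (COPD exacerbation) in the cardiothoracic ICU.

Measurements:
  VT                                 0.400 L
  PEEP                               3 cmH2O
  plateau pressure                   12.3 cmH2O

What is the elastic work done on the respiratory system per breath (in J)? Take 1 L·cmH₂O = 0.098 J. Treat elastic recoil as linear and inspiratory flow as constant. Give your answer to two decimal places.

Elastic work ≈ ½ × (Pplat − PEEP) × Vt = 0.5 × (12.3 − 3) × 0.400 L = 0.5 × 9.3 × 0.400 = 1.86 L·cmH2O.
× 0.098 J/(L·cmH2O) → 0.1823 J.

0.18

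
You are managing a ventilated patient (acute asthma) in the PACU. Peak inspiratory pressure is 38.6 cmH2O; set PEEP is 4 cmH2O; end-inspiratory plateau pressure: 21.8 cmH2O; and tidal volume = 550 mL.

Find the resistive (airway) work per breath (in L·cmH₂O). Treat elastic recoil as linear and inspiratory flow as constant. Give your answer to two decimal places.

9.24

With constant inspiratory flow the resistive pressure is constant at PIP − Pplat = 38.6 − 21.8 = 16.8 cmH2O, so resistive work = 16.8 × 0.550 = 9.24 L·cmH2O.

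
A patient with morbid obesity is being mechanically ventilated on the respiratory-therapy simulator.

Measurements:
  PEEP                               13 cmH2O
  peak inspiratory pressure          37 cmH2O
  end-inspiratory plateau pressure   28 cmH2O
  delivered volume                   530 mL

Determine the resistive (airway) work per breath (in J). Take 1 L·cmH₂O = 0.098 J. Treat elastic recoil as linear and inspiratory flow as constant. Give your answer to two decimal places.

With constant inspiratory flow the resistive pressure is constant at PIP − Pplat = 37 − 28 = 9.0 cmH2O, so resistive work = 9.0 × 0.530 = 4.77 L·cmH2O.
× 0.098 J/(L·cmH2O) → 0.4675 J.

0.47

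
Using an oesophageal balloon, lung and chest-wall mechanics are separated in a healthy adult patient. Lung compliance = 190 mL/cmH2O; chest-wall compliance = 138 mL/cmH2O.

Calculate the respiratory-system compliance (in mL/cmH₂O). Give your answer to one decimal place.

79.9

Lung and chest wall are elastances in series: 1/Crs = 1/CL + 1/Ccw.
1/Crs = 1/190 + 1/138 = 0.01251.
Crs = 79.936 mL/cmH2O.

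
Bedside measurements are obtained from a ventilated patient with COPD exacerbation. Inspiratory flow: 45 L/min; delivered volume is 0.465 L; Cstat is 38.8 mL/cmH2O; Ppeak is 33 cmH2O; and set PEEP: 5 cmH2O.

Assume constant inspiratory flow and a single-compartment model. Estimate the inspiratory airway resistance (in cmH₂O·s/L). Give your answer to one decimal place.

Flow: 45 L/min ÷ 60 = 0.75 L/s.
Equation of motion (constant flow): PIP = Vt/C + R·V̇ + PEEP.
R·V̇ = PIP − Vt/C − PEEP = 33 − 465/38.8 − 5 = 33 − 11.985 − 5 = 16.015 cmH2O.
R = 16.015 / 0.75 = 21.353 cmH2O·s/L.

21.4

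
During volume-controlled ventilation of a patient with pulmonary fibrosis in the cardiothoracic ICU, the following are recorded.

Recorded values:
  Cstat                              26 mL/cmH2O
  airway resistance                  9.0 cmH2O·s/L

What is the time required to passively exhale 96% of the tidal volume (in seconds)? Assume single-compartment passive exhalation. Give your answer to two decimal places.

τ = R × C = 9.0 × 26 mL/cmH2O = 9.0 × 0.026 L/cmH2O = 0.234 s.
Exhaled fraction f = 1 − e^(−t/τ) → t = −τ·ln(1 − f) = −0.234·ln(0.04) = 0.7532 s.

0.75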